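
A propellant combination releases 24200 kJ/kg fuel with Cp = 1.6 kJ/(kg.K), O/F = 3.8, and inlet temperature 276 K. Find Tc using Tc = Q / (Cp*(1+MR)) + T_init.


Tc = 24200 / (1.6 * (1 + 3.8)) + 276 = 3427 K

3427 K


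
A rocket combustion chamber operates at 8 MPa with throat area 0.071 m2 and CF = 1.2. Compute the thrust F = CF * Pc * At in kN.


F = 1.2 * 8e6 * 0.071 = 681600.0 N = 681.6 kN

681.6 kN


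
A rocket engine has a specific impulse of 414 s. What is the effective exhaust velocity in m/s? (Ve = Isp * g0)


Ve = Isp * g0 = 414 * 9.81 = 4061.3 m/s

4061.3 m/s


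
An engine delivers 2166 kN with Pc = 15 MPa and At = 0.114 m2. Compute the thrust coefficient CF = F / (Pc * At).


CF = 2166000 / (15e6 * 0.114) = 1.27

1.27


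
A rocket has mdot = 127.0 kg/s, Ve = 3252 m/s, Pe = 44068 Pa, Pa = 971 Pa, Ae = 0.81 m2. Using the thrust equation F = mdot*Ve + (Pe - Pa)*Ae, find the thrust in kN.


F = 127.0 * 3252 + (44068 - 971) * 0.81 = 447913.0 N = 447.9 kN

447.9 kN


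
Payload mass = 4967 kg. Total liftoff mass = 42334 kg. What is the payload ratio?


PR = 4967 / 42334 = 0.1173

0.1173


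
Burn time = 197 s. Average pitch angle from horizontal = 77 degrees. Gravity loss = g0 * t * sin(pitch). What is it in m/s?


GL = 9.81 * 197 * sin(77 deg) = 1883 m/s

1883 m/s


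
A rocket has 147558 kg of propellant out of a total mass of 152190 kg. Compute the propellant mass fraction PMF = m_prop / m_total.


PMF = 147558 / 152190 = 0.97

0.97


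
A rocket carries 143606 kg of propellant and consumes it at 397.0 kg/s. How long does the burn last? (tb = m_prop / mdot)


tb = 143606 / 397.0 = 361.7 s

361.7 s


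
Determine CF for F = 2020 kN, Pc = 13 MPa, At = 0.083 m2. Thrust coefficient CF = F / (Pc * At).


CF = 2020000 / (13e6 * 0.083) = 1.87

1.87


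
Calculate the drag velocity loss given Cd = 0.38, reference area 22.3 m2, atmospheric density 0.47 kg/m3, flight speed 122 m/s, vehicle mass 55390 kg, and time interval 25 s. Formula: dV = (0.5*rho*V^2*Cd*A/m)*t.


D = 0.5 * 0.47 * 122^2 * 0.38 * 22.3 = 29639.85 N
a = 29639.85 / 55390 = 0.5351 m/s2
dV = 0.5351 * 25 = 13.4 m/s

13.4 m/s


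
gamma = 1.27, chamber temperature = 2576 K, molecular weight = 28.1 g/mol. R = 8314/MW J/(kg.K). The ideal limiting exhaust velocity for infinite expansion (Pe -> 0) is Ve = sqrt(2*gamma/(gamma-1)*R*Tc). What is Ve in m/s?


R = 8314 / 28.1 = 295.87 J/(kg.K)
Ve = sqrt(2 * 1.27 / (1.27 - 1) * 295.87 * 2576) = 2678 m/s

2678 m/s


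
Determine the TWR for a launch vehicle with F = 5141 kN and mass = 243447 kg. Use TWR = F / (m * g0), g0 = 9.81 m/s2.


TWR = 5141000 / (243447 * 9.81) = 2.15

2.15


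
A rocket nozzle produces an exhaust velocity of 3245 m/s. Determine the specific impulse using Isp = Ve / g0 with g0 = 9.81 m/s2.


Isp = Ve / g0 = 3245 / 9.81 = 330.8 s

330.8 s


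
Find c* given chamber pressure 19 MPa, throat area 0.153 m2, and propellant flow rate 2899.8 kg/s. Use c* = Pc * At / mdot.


c* = 19e6 * 0.153 / 2899.8 = 1002 m/s

1002 m/s


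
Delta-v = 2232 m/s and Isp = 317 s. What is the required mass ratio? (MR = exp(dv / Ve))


Ve = 317 * 9.81 = 3109.77 m/s
MR = exp(2232 / 3109.77) = 2.05

2.05


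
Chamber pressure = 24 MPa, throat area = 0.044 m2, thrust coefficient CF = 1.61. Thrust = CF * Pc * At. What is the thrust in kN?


F = 1.61 * 24e6 * 0.044 = 1.7002e+06 N = 1700.2 kN

1700.2 kN


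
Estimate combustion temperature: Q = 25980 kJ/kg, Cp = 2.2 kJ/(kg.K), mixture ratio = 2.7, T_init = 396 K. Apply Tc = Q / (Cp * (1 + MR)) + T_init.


Tc = 25980 / (2.2 * (1 + 2.7)) + 396 = 3588 K

3588 K


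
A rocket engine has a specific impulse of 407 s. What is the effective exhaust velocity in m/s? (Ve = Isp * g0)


Ve = Isp * g0 = 407 * 9.81 = 3992.7 m/s

3992.7 m/s


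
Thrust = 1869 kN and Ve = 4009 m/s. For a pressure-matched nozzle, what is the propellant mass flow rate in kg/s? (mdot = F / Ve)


mdot = F / Ve = 1869000 / 4009 = 466.2 kg/s

466.2 kg/s


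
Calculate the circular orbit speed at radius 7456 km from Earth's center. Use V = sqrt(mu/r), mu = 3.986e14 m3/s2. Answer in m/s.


V = sqrt(3.986e14 / 7456000) = 7312 m/s

7312 m/s


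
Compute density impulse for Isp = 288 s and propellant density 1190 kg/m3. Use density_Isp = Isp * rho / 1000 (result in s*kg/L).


rho*Isp = 288 * 1190 / 1000 = 343 s*kg/L

343 s*kg/L


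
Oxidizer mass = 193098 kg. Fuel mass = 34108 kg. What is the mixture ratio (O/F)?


MR = 193098 / 34108 = 5.66

5.66


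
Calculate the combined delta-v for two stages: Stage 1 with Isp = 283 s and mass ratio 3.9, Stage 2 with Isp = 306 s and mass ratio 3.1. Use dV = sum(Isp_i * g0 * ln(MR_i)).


dV1 = 283 * 9.81 * ln(3.9) = 3778.4 m/s
dV2 = 306 * 9.81 * ln(3.1) = 3396.3 m/s
Total dV = 3778.4 + 3396.3 = 7174.7 m/s ~ 7175 m/s

7175 m/s


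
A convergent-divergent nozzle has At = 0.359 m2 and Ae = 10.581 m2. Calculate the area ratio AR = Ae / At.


AR = 10.581 / 0.359 = 29.5

29.5


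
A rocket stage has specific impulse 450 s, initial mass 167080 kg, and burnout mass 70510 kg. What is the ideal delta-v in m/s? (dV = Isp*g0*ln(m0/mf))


Ve = 450 * 9.81 = 4414.5 m/s
dV = 4414.5 * ln(167080/70510) = 3808 m/s

3808 m/s


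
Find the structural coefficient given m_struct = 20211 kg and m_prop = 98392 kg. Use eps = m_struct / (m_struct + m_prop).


eps = 20211 / (20211 + 98392) = 0.1704

0.1704


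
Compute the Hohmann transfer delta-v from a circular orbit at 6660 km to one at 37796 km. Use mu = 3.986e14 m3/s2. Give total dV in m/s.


V1 = sqrt(mu/r1) = 7736.27 m/s
dV1 = V1*(sqrt(2*r2/(r1+r2)) - 1) = 2351.71 m/s
V2 = sqrt(mu/r2) = 3247.47 m/s
dV2 = V2*(1 - sqrt(2*r1/(r1+r2))) = 1469.88 m/s
Total dV = 3822 m/s

3822 m/s


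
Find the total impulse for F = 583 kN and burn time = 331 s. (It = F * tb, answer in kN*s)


It = 583 * 331 = 192973 kN*s

192973 kN*s


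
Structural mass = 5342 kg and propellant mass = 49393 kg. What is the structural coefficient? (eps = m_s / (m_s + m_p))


eps = 5342 / (5342 + 49393) = 0.0976

0.0976


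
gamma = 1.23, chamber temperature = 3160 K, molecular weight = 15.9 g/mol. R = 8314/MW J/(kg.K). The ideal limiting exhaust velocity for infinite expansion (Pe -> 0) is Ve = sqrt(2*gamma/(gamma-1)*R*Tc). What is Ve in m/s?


R = 8314 / 15.9 = 522.89 J/(kg.K)
Ve = sqrt(2 * 1.23 / (1.23 - 1) * 522.89 * 3160) = 4204 m/s

4204 m/s


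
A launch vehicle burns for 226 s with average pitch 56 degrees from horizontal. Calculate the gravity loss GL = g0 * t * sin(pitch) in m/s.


GL = 9.81 * 226 * sin(56 deg) = 1838 m/s

1838 m/s


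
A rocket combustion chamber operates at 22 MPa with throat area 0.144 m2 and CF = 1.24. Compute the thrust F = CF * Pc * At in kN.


F = 1.24 * 22e6 * 0.144 = 3.9283e+06 N = 3928.3 kN

3928.3 kN


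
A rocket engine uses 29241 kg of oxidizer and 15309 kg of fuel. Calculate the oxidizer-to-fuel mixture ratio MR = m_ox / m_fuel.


MR = 29241 / 15309 = 1.91

1.91


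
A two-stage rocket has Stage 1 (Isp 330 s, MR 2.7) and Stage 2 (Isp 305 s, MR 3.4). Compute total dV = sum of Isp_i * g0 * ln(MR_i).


dV1 = 330 * 9.81 * ln(2.7) = 3215.5 m/s
dV2 = 305 * 9.81 * ln(3.4) = 3661.6 m/s
Total dV = 3215.5 + 3661.6 = 6877.1 m/s ~ 6877 m/s

6877 m/s


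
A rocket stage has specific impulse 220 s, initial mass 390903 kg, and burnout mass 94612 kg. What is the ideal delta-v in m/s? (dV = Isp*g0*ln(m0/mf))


Ve = 220 * 9.81 = 2158.2 m/s
dV = 2158.2 * ln(390903/94612) = 3062 m/s

3062 m/s


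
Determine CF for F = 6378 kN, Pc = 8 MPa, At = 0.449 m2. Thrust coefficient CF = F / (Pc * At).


CF = 6378000 / (8e6 * 0.449) = 1.78

1.78


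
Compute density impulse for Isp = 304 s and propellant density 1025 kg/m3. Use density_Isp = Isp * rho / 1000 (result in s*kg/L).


rho*Isp = 304 * 1025 / 1000 = 312 s*kg/L

312 s*kg/L


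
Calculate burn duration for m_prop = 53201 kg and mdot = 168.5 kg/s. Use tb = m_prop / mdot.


tb = 53201 / 168.5 = 315.7 s

315.7 s


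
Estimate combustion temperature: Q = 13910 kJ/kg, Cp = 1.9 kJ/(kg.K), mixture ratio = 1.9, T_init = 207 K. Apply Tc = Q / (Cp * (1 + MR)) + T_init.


Tc = 13910 / (1.9 * (1 + 1.9)) + 207 = 2732 K

2732 K


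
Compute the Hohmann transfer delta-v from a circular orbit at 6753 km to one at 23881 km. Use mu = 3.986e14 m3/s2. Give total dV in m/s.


V1 = sqrt(mu/r1) = 7682.81 m/s
dV1 = V1*(sqrt(2*r2/(r1+r2)) - 1) = 1910.3 m/s
V2 = sqrt(mu/r2) = 4085.47 m/s
dV2 = V2*(1 - sqrt(2*r1/(r1+r2))) = 1372.76 m/s
Total dV = 3283 m/s

3283 m/s


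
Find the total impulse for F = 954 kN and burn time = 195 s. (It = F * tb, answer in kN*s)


It = 954 * 195 = 186030 kN*s

186030 kN*s


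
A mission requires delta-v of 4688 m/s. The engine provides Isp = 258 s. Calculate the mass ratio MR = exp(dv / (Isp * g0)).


Ve = 258 * 9.81 = 2530.98 m/s
MR = exp(4688 / 2530.98) = 6.374

6.374


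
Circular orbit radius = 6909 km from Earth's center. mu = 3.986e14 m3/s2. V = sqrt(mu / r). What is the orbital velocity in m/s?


V = sqrt(3.986e14 / 6909000) = 7596 m/s

7596 m/s


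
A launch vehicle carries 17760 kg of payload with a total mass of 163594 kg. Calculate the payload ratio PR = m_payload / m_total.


PR = 17760 / 163594 = 0.1086

0.1086


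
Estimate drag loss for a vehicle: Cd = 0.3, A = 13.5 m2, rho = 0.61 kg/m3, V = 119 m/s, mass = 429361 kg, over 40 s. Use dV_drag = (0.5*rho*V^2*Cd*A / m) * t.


D = 0.5 * 0.61 * 119^2 * 0.3 * 13.5 = 17492.38 N
a = 17492.38 / 429361 = 0.0407 m/s2
dV = 0.0407 * 40 = 1.6 m/s

1.6 m/s


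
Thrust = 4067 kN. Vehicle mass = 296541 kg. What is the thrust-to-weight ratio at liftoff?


TWR = 4067000 / (296541 * 9.81) = 1.4

1.4


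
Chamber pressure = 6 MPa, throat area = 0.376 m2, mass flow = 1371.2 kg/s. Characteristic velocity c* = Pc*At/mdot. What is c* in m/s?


c* = 6e6 * 0.376 / 1371.2 = 1645 m/s

1645 m/s


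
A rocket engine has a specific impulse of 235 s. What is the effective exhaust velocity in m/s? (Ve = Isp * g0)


Ve = Isp * g0 = 235 * 9.81 = 2305.3 m/s

2305.3 m/s


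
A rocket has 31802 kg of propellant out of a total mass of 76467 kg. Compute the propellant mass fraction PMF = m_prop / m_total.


PMF = 31802 / 76467 = 0.416

0.416


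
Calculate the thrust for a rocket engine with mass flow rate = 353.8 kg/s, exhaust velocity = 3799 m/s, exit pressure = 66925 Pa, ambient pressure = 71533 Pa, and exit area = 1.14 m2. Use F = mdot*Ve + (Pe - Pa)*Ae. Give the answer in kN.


F = 353.8 * 3799 + (66925 - 71533) * 1.14 = 1.3388e+06 N = 1338.8 kN

1338.8 kN


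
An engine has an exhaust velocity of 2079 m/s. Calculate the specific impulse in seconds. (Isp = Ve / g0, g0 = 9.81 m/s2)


Isp = Ve / g0 = 2079 / 9.81 = 211.9 s

211.9 s


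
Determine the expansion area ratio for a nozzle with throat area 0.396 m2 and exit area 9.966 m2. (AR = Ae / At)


AR = 9.966 / 0.396 = 25.2

25.2


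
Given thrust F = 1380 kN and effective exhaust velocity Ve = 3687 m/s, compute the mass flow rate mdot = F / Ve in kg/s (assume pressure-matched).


mdot = F / Ve = 1380000 / 3687 = 374.3 kg/s

374.3 kg/s


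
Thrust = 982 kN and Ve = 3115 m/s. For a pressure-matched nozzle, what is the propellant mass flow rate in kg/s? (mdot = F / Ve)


mdot = F / Ve = 982000 / 3115 = 315.2 kg/s

315.2 kg/s


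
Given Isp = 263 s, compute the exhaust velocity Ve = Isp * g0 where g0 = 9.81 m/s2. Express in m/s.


Ve = Isp * g0 = 263 * 9.81 = 2580.0 m/s

2580.0 m/s


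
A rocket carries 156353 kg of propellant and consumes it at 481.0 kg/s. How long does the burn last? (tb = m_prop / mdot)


tb = 156353 / 481.0 = 325.1 s

325.1 s


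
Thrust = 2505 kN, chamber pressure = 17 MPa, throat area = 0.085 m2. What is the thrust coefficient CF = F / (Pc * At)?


CF = 2505000 / (17e6 * 0.085) = 1.73

1.73


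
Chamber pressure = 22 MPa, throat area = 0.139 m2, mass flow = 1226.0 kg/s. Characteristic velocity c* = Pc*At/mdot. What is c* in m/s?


c* = 22e6 * 0.139 / 1226.0 = 2494 m/s

2494 m/s


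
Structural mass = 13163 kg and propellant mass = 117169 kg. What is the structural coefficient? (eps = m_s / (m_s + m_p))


eps = 13163 / (13163 + 117169) = 0.101

0.101


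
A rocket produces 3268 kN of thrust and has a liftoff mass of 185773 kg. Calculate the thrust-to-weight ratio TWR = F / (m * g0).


TWR = 3268000 / (185773 * 9.81) = 1.79

1.79


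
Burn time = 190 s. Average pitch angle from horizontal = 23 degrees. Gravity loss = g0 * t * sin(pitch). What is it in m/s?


GL = 9.81 * 190 * sin(23 deg) = 728 m/s

728 m/s


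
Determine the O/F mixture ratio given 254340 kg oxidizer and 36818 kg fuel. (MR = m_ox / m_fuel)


MR = 254340 / 36818 = 6.91

6.91


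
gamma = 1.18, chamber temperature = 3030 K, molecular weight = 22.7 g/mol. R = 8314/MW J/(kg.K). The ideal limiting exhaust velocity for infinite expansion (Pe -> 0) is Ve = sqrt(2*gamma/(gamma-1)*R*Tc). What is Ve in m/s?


R = 8314 / 22.7 = 366.26 J/(kg.K)
Ve = sqrt(2 * 1.18 / (1.18 - 1) * 366.26 * 3030) = 3814 m/s

3814 m/s


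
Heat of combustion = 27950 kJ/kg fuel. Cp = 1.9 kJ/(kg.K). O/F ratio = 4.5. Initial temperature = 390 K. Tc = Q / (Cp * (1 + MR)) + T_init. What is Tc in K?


Tc = 27950 / (1.9 * (1 + 4.5)) + 390 = 3065 K

3065 K


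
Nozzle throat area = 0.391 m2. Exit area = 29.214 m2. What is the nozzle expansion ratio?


AR = 29.214 / 0.391 = 74.7

74.7


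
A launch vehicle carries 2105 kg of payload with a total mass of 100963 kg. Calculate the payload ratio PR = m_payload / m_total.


PR = 2105 / 100963 = 0.0208

0.0208


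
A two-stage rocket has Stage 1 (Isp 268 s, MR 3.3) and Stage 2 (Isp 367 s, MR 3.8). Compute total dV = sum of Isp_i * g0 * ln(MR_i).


dV1 = 268 * 9.81 * ln(3.3) = 3138.9 m/s
dV2 = 367 * 9.81 * ln(3.8) = 4806.4 m/s
Total dV = 3138.9 + 4806.4 = 7945.3 m/s ~ 7945 m/s

7945 m/s


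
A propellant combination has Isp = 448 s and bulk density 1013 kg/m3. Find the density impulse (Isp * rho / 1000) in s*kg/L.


rho*Isp = 448 * 1013 / 1000 = 454 s*kg/L

454 s*kg/L


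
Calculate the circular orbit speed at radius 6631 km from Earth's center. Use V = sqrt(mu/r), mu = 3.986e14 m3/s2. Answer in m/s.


V = sqrt(3.986e14 / 6631000) = 7753 m/s

7753 m/s


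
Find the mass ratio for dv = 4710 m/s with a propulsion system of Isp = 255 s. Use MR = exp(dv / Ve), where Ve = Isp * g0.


Ve = 255 * 9.81 = 2501.55 m/s
MR = exp(4710 / 2501.55) = 6.572

6.572


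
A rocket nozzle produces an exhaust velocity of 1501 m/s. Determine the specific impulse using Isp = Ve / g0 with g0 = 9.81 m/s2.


Isp = Ve / g0 = 1501 / 9.81 = 153.0 s

153.0 s


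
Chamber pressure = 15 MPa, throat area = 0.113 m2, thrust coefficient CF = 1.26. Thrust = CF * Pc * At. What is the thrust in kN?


F = 1.26 * 15e6 * 0.113 = 2.1357e+06 N = 2135.7 kN

2135.7 kN


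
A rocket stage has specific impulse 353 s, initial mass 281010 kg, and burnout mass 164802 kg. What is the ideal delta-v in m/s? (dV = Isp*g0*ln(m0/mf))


Ve = 353 * 9.81 = 3462.93 m/s
dV = 3462.93 * ln(281010/164802) = 1848 m/s

1848 m/s


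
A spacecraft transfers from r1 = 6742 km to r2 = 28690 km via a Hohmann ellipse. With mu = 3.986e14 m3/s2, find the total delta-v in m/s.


V1 = sqrt(mu/r1) = 7689.08 m/s
dV1 = V1*(sqrt(2*r2/(r1+r2)) - 1) = 2095.83 m/s
V2 = sqrt(mu/r2) = 3727.38 m/s
dV2 = V2*(1 - sqrt(2*r1/(r1+r2))) = 1427.98 m/s
Total dV = 3524 m/s

3524 m/s


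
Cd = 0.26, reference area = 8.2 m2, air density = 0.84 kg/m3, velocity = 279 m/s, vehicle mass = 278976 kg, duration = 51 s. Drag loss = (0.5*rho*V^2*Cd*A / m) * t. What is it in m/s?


D = 0.5 * 0.84 * 279^2 * 0.26 * 8.2 = 69701.95 N
a = 69701.95 / 278976 = 0.2498 m/s2
dV = 0.2498 * 51 = 12.7 m/s

12.7 m/s


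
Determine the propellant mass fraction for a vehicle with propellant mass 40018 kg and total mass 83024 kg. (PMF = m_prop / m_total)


PMF = 40018 / 83024 = 0.482

0.482


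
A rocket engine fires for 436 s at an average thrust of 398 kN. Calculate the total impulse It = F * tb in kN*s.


It = 398 * 436 = 173528 kN*s

173528 kN*s


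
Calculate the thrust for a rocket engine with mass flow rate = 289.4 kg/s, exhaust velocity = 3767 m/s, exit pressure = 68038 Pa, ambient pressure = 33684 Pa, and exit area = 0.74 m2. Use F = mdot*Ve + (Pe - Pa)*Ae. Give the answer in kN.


F = 289.4 * 3767 + (68038 - 33684) * 0.74 = 1.1156e+06 N = 1115.6 kN

1115.6 kN


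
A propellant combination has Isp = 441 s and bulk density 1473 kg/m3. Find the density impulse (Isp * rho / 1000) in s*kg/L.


rho*Isp = 441 * 1473 / 1000 = 650 s*kg/L

650 s*kg/L


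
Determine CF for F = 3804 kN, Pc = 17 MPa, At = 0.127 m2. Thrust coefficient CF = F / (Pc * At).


CF = 3804000 / (17e6 * 0.127) = 1.76

1.76


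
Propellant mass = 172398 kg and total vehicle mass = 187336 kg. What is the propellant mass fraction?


PMF = 172398 / 187336 = 0.92

0.92


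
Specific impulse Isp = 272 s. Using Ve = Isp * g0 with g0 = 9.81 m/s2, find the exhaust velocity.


Ve = Isp * g0 = 272 * 9.81 = 2668.3 m/s

2668.3 m/s


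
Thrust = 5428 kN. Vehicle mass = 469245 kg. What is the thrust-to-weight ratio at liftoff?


TWR = 5428000 / (469245 * 9.81) = 1.18

1.18


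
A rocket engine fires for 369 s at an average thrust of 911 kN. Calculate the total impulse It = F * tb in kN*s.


It = 911 * 369 = 336159 kN*s

336159 kN*s


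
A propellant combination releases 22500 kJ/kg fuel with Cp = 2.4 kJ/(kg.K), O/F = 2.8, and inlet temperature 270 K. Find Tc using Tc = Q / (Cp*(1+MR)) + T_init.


Tc = 22500 / (2.4 * (1 + 2.8)) + 270 = 2737 K

2737 K


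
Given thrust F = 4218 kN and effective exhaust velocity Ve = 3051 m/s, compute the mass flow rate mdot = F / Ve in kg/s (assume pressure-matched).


mdot = F / Ve = 4218000 / 3051 = 1382.5 kg/s

1382.5 kg/s


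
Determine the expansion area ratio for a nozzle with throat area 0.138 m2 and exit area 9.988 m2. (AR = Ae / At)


AR = 9.988 / 0.138 = 72.4

72.4


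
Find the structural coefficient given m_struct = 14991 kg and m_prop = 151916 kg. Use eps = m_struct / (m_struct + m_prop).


eps = 14991 / (14991 + 151916) = 0.0898

0.0898


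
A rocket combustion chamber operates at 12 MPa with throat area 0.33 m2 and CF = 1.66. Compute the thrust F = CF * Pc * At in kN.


F = 1.66 * 12e6 * 0.33 = 6.5736e+06 N = 6573.6 kN

6573.6 kN


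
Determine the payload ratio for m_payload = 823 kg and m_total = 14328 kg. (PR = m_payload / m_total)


PR = 823 / 14328 = 0.0574

0.0574


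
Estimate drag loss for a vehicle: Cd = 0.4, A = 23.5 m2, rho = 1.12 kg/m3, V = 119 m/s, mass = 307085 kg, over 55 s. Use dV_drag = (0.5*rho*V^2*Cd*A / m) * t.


D = 0.5 * 1.12 * 119^2 * 0.4 * 23.5 = 74543.5 N
a = 74543.5 / 307085 = 0.2427 m/s2
dV = 0.2427 * 55 = 13.4 m/s

13.4 m/s


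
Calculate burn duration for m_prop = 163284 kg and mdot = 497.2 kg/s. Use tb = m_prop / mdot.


tb = 163284 / 497.2 = 328.4 s

328.4 s


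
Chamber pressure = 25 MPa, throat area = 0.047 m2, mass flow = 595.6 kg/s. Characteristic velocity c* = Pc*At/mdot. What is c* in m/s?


c* = 25e6 * 0.047 / 595.6 = 1973 m/s

1973 m/s


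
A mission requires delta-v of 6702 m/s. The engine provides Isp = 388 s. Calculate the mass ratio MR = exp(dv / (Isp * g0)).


Ve = 388 * 9.81 = 3806.28 m/s
MR = exp(6702 / 3806.28) = 5.817

5.817


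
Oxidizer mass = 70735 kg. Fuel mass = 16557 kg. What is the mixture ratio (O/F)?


MR = 70735 / 16557 = 4.27

4.27


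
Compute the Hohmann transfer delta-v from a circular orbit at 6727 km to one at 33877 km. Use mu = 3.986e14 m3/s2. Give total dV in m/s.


V1 = sqrt(mu/r1) = 7697.65 m/s
dV1 = V1*(sqrt(2*r2/(r1+r2)) - 1) = 2245.89 m/s
V2 = sqrt(mu/r2) = 3430.17 m/s
dV2 = V2*(1 - sqrt(2*r1/(r1+r2))) = 1455.67 m/s
Total dV = 3702 m/s

3702 m/s


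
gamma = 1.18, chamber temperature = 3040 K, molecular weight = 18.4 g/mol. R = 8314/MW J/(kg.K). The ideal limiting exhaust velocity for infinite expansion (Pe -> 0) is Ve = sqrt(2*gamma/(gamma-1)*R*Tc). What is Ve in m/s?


R = 8314 / 18.4 = 451.85 J/(kg.K)
Ve = sqrt(2 * 1.18 / (1.18 - 1) * 451.85 * 3040) = 4244 m/s

4244 m/s


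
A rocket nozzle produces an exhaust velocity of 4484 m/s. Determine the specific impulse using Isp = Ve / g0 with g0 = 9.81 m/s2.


Isp = Ve / g0 = 4484 / 9.81 = 457.1 s

457.1 s


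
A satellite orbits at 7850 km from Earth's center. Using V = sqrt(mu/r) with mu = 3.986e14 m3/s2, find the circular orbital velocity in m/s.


V = sqrt(3.986e14 / 7850000) = 7126 m/s

7126 m/s


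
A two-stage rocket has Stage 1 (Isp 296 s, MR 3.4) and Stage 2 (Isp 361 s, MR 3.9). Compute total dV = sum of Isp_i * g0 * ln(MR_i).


dV1 = 296 * 9.81 * ln(3.4) = 3553.6 m/s
dV2 = 361 * 9.81 * ln(3.9) = 4819.8 m/s
Total dV = 3553.6 + 4819.8 = 8373.4 m/s ~ 8373 m/s

8373 m/s


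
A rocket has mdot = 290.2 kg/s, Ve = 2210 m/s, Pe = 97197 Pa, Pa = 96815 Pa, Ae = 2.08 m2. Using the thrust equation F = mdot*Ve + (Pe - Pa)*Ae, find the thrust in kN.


F = 290.2 * 2210 + (97197 - 96815) * 2.08 = 642137.0 N = 642.1 kN

642.1 kN


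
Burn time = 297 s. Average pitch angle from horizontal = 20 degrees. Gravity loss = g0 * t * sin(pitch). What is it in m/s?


GL = 9.81 * 297 * sin(20 deg) = 996 m/s

996 m/s


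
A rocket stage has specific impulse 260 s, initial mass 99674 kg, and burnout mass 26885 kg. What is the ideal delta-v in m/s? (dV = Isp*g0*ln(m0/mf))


Ve = 260 * 9.81 = 2550.6 m/s
dV = 2550.6 * ln(99674/26885) = 3342 m/s

3342 m/s


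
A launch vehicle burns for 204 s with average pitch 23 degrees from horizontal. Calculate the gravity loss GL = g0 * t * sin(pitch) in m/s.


GL = 9.81 * 204 * sin(23 deg) = 782 m/s

782 m/s


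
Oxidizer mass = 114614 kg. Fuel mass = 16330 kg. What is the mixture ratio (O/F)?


MR = 114614 / 16330 = 7.02

7.02


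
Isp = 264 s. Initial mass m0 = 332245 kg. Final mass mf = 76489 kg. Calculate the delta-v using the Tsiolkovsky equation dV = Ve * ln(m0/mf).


Ve = 264 * 9.81 = 2589.84 m/s
dV = 2589.84 * ln(332245/76489) = 3804 m/s

3804 m/s


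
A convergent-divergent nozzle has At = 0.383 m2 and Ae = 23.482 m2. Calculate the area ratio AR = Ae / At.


AR = 23.482 / 0.383 = 61.3

61.3


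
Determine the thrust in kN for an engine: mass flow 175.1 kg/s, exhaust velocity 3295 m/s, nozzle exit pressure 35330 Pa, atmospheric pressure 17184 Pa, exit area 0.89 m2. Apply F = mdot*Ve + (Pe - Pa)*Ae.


F = 175.1 * 3295 + (35330 - 17184) * 0.89 = 593104.0 N = 593.1 kN

593.1 kN


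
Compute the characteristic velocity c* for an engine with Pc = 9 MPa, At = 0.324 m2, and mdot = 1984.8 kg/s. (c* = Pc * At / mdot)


c* = 9e6 * 0.324 / 1984.8 = 1469 m/s

1469 m/s


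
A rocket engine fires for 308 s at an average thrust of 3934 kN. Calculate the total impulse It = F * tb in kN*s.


It = 3934 * 308 = 1211672 kN*s

1211672 kN*s


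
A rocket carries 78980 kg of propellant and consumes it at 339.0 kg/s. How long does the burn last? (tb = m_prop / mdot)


tb = 78980 / 339.0 = 233.0 s

233.0 s


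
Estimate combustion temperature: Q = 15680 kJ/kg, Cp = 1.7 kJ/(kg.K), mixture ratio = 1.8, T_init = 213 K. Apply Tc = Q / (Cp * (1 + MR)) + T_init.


Tc = 15680 / (1.7 * (1 + 1.8)) + 213 = 3507 K

3507 K


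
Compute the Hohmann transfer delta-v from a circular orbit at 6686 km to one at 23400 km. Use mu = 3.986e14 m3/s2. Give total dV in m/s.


V1 = sqrt(mu/r1) = 7721.21 m/s
dV1 = V1*(sqrt(2*r2/(r1+r2)) - 1) = 1908.79 m/s
V2 = sqrt(mu/r2) = 4127.25 m/s
dV2 = V2*(1 - sqrt(2*r1/(r1+r2))) = 1375.7 m/s
Total dV = 3284 m/s

3284 m/s


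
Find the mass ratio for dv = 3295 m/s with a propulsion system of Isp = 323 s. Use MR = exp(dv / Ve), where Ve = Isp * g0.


Ve = 323 * 9.81 = 3168.63 m/s
MR = exp(3295 / 3168.63) = 2.829

2.829


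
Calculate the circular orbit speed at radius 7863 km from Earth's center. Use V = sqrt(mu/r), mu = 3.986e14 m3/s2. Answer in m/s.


V = sqrt(3.986e14 / 7863000) = 7120 m/s

7120 m/s


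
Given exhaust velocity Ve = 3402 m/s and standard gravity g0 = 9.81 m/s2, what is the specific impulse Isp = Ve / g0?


Isp = Ve / g0 = 3402 / 9.81 = 346.8 s

346.8 s


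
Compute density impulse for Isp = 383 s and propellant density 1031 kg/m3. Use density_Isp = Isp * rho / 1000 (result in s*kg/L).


rho*Isp = 383 * 1031 / 1000 = 395 s*kg/L

395 s*kg/L


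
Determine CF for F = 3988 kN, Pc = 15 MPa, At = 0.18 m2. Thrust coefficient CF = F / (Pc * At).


CF = 3988000 / (15e6 * 0.18) = 1.48

1.48


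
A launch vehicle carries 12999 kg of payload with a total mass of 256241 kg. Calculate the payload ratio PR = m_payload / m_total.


PR = 12999 / 256241 = 0.0507

0.0507


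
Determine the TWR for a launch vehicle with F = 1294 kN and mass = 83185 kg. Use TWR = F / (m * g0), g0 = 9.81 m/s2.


TWR = 1294000 / (83185 * 9.81) = 1.59

1.59


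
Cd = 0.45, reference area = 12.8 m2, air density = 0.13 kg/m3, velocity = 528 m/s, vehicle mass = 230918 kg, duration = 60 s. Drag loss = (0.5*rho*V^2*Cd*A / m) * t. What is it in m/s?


D = 0.5 * 0.13 * 528^2 * 0.45 * 12.8 = 104376.73 N
a = 104376.73 / 230918 = 0.452 m/s2
dV = 0.452 * 60 = 27.1 m/s

27.1 m/s


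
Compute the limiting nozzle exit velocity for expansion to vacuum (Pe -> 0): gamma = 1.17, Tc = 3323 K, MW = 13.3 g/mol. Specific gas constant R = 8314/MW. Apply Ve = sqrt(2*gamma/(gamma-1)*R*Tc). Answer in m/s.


R = 8314 / 13.3 = 625.11 J/(kg.K)
Ve = sqrt(2 * 1.17 / (1.17 - 1) * 625.11 * 3323) = 5347 m/s

5347 m/s


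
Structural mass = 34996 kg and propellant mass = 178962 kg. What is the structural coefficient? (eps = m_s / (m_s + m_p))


eps = 34996 / (34996 + 178962) = 0.1636

0.1636


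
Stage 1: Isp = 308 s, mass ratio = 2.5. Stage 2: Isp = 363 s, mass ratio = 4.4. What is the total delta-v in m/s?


dV1 = 308 * 9.81 * ln(2.5) = 2768.6 m/s
dV2 = 363 * 9.81 * ln(4.4) = 5276.0 m/s
Total dV = 2768.6 + 5276.0 = 8044.6 m/s ~ 8045 m/s

8045 m/s


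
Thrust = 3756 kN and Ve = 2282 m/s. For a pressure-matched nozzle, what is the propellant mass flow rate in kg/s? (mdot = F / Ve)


mdot = F / Ve = 3756000 / 2282 = 1645.9 kg/s

1645.9 kg/s


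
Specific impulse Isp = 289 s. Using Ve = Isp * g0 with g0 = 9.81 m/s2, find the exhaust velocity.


Ve = Isp * g0 = 289 * 9.81 = 2835.1 m/s

2835.1 m/s


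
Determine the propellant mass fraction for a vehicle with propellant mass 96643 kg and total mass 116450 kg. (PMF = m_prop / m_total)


PMF = 96643 / 116450 = 0.83

0.83


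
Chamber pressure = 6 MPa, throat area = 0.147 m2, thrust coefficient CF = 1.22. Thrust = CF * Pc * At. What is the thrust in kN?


F = 1.22 * 6e6 * 0.147 = 1.0760e+06 N = 1076.0 kN

1076.0 kN


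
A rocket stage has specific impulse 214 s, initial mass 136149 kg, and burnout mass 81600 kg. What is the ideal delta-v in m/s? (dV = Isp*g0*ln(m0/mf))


Ve = 214 * 9.81 = 2099.34 m/s
dV = 2099.34 * ln(136149/81600) = 1075 m/s

1075 m/s


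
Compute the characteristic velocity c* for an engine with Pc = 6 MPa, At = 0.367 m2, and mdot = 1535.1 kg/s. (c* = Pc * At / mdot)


c* = 6e6 * 0.367 / 1535.1 = 1434 m/s

1434 m/s


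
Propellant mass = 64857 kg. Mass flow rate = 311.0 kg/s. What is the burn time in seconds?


tb = 64857 / 311.0 = 208.5 s

208.5 s


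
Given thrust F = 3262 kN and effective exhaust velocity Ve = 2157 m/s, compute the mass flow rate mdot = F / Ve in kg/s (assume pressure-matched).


mdot = F / Ve = 3262000 / 2157 = 1512.3 kg/s

1512.3 kg/s


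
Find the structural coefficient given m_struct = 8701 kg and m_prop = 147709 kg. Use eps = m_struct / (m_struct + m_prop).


eps = 8701 / (8701 + 147709) = 0.0556

0.0556


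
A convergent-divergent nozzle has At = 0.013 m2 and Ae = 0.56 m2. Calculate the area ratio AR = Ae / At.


AR = 0.56 / 0.013 = 43.1

43.1


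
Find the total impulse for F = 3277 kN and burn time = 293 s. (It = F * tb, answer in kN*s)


It = 3277 * 293 = 960161 kN*s

960161 kN*s


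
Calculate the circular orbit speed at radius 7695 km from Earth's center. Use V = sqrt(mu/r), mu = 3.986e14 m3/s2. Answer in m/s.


V = sqrt(3.986e14 / 7695000) = 7197 m/s

7197 m/s


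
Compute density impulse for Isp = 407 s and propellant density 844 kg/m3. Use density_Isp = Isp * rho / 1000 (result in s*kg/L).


rho*Isp = 407 * 844 / 1000 = 344 s*kg/L

344 s*kg/L


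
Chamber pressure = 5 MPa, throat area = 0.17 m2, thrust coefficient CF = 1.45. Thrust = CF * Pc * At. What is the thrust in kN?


F = 1.45 * 5e6 * 0.17 = 1.2325e+06 N = 1232.5 kN

1232.5 kN


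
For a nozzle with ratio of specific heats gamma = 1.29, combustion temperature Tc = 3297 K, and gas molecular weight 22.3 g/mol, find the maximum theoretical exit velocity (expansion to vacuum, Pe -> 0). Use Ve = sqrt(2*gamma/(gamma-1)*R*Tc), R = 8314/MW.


R = 8314 / 22.3 = 372.83 J/(kg.K)
Ve = sqrt(2 * 1.29 / (1.29 - 1) * 372.83 * 3297) = 3307 m/s

3307 m/s


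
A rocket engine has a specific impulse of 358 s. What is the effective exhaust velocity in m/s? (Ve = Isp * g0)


Ve = Isp * g0 = 358 * 9.81 = 3512.0 m/s

3512.0 m/s


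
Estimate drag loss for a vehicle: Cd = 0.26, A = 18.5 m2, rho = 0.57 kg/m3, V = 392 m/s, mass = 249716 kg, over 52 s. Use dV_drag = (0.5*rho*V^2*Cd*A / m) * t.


D = 0.5 * 0.57 * 392^2 * 0.26 * 18.5 = 210650.29 N
a = 210650.29 / 249716 = 0.8436 m/s2
dV = 0.8436 * 52 = 43.9 m/s

43.9 m/s


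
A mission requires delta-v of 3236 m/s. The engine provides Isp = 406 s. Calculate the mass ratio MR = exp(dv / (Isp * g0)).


Ve = 406 * 9.81 = 3982.86 m/s
MR = exp(3236 / 3982.86) = 2.253

2.253


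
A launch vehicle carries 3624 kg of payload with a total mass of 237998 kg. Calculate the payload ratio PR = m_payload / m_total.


PR = 3624 / 237998 = 0.0152

0.0152


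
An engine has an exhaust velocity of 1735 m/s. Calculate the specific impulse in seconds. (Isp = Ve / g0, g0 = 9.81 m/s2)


Isp = Ve / g0 = 1735 / 9.81 = 176.9 s

176.9 s


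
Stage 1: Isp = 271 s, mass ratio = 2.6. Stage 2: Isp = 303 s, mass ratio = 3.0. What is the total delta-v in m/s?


dV1 = 271 * 9.81 * ln(2.6) = 2540.2 m/s
dV2 = 303 * 9.81 * ln(3.0) = 3265.5 m/s
Total dV = 2540.2 + 3265.5 = 5805.7 m/s ~ 5806 m/s

5806 m/s


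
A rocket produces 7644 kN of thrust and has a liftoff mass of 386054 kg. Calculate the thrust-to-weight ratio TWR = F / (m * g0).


TWR = 7644000 / (386054 * 9.81) = 2.02

2.02


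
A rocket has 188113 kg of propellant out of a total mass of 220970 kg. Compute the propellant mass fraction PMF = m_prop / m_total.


PMF = 188113 / 220970 = 0.851

0.851


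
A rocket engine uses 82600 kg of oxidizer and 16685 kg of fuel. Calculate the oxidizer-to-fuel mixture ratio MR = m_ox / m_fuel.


MR = 82600 / 16685 = 4.95

4.95


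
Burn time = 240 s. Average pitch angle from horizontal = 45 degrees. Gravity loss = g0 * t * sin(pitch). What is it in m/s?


GL = 9.81 * 240 * sin(45 deg) = 1665 m/s

1665 m/s


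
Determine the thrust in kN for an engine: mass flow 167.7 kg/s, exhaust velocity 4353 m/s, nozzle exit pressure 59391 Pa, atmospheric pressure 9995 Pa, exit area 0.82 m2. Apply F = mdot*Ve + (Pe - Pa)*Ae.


F = 167.7 * 4353 + (59391 - 9995) * 0.82 = 770503.0 N = 770.5 kN

770.5 kN


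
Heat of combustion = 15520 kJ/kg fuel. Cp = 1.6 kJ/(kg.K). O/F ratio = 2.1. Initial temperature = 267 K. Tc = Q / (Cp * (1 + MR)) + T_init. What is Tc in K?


Tc = 15520 / (1.6 * (1 + 2.1)) + 267 = 3396 K

3396 K


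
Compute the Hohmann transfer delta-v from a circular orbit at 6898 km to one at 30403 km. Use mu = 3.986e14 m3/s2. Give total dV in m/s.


V1 = sqrt(mu/r1) = 7601.64 m/s
dV1 = V1*(sqrt(2*r2/(r1+r2)) - 1) = 2103.91 m/s
V2 = sqrt(mu/r2) = 3620.85 m/s
dV2 = V2*(1 - sqrt(2*r1/(r1+r2))) = 1418.8 m/s
Total dV = 3523 m/s

3523 m/s


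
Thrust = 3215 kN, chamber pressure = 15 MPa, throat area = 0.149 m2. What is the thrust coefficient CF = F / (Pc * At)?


CF = 3215000 / (15e6 * 0.149) = 1.44

1.44


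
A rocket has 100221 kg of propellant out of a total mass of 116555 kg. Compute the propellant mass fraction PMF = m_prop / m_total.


PMF = 100221 / 116555 = 0.86

0.86


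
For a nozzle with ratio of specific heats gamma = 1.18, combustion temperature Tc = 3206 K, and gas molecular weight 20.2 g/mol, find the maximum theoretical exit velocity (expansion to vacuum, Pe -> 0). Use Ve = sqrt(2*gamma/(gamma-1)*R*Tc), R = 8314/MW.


R = 8314 / 20.2 = 411.58 J/(kg.K)
Ve = sqrt(2 * 1.18 / (1.18 - 1) * 411.58 * 3206) = 4159 m/s

4159 m/s


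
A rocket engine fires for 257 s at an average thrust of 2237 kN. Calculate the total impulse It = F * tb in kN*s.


It = 2237 * 257 = 574909 kN*s

574909 kN*s


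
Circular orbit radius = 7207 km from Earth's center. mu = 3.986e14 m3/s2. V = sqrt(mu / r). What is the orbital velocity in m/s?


V = sqrt(3.986e14 / 7207000) = 7437 m/s

7437 m/s


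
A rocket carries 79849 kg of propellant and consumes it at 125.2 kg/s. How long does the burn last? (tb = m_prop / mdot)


tb = 79849 / 125.2 = 637.8 s

637.8 s


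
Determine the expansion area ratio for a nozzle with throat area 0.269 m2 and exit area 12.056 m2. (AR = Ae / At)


AR = 12.056 / 0.269 = 44.8

44.8


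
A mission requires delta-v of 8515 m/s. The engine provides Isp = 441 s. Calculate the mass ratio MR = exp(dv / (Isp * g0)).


Ve = 441 * 9.81 = 4326.21 m/s
MR = exp(8515 / 4326.21) = 7.158

7.158


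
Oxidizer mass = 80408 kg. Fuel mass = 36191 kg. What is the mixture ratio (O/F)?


MR = 80408 / 36191 = 2.22

2.22


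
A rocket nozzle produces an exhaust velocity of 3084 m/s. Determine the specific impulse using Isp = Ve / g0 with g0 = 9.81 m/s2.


Isp = Ve / g0 = 3084 / 9.81 = 314.4 s

314.4 s


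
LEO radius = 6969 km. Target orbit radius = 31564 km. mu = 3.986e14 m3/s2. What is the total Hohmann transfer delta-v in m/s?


V1 = sqrt(mu/r1) = 7562.81 m/s
dV1 = V1*(sqrt(2*r2/(r1+r2)) - 1) = 2117.25 m/s
V2 = sqrt(mu/r2) = 3553.63 m/s
dV2 = V2*(1 - sqrt(2*r1/(r1+r2))) = 1416.38 m/s
Total dV = 3534 m/s

3534 m/s


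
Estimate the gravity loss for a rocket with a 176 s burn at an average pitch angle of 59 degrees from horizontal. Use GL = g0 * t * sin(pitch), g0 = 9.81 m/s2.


GL = 9.81 * 176 * sin(59 deg) = 1480 m/s

1480 m/s


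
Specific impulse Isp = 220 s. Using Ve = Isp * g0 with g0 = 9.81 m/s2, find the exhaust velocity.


Ve = Isp * g0 = 220 * 9.81 = 2158.2 m/s

2158.2 m/s


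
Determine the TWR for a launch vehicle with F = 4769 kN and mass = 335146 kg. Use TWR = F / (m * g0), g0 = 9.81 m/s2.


TWR = 4769000 / (335146 * 9.81) = 1.45

1.45


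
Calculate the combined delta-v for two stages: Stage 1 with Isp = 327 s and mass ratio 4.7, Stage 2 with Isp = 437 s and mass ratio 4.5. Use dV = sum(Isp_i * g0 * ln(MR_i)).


dV1 = 327 * 9.81 * ln(4.7) = 4964.4 m/s
dV2 = 437 * 9.81 * ln(4.5) = 6447.9 m/s
Total dV = 4964.4 + 6447.9 = 11412.3 m/s ~ 11412 m/s

11412 m/s


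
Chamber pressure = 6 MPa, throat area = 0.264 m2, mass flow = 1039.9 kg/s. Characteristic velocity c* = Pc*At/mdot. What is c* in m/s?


c* = 6e6 * 0.264 / 1039.9 = 1523 m/s

1523 m/s


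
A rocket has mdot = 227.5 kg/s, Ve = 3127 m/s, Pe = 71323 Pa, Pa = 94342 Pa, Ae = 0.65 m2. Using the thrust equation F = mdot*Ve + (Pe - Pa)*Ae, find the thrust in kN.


F = 227.5 * 3127 + (71323 - 94342) * 0.65 = 696430.0 N = 696.4 kN

696.4 kN


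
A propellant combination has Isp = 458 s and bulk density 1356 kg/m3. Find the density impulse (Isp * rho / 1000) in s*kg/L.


rho*Isp = 458 * 1356 / 1000 = 621 s*kg/L

621 s*kg/L


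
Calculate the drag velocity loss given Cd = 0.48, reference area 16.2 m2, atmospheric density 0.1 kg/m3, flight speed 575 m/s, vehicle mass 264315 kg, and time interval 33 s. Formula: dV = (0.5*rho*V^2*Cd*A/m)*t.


D = 0.5 * 0.1 * 575^2 * 0.48 * 16.2 = 128547.0 N
a = 128547.0 / 264315 = 0.4863 m/s2
dV = 0.4863 * 33 = 16.0 m/s

16.0 m/s


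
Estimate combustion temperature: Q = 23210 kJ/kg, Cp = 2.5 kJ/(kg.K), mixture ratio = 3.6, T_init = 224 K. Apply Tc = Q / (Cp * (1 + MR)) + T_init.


Tc = 23210 / (2.5 * (1 + 3.6)) + 224 = 2242 K

2242 K


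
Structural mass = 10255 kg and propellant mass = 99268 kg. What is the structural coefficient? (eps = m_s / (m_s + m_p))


eps = 10255 / (10255 + 99268) = 0.0936

0.0936


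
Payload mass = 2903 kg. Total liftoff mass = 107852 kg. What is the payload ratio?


PR = 2903 / 107852 = 0.0269

0.0269


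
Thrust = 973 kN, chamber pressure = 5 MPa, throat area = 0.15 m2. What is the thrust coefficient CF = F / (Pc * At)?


CF = 973000 / (5e6 * 0.15) = 1.3

1.3


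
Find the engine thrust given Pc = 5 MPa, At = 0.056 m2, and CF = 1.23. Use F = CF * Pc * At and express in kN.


F = 1.23 * 5e6 * 0.056 = 344400.0 N = 344.4 kN

344.4 kN


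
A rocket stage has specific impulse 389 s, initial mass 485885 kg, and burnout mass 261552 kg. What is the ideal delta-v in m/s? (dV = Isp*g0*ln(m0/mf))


Ve = 389 * 9.81 = 3816.09 m/s
dV = 3816.09 * ln(485885/261552) = 2363 m/s

2363 m/s


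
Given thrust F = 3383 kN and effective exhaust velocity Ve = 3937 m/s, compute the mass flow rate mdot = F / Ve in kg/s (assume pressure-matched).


mdot = F / Ve = 3383000 / 3937 = 859.3 kg/s

859.3 kg/s


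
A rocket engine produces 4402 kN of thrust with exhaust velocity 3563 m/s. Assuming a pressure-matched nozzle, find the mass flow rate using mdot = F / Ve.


mdot = F / Ve = 4402000 / 3563 = 1235.5 kg/s

1235.5 kg/s


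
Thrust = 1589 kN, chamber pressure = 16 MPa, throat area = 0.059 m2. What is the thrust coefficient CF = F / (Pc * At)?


CF = 1589000 / (16e6 * 0.059) = 1.68

1.68


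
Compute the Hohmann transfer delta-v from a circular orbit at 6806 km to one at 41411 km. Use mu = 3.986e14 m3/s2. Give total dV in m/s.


V1 = sqrt(mu/r1) = 7652.84 m/s
dV1 = V1*(sqrt(2*r2/(r1+r2)) - 1) = 2377.03 m/s
V2 = sqrt(mu/r2) = 3102.49 m/s
dV2 = V2*(1 - sqrt(2*r1/(r1+r2))) = 1454.06 m/s
Total dV = 3831 m/s

3831 m/s


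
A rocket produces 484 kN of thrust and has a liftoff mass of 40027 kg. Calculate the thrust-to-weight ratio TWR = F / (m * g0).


TWR = 484000 / (40027 * 9.81) = 1.23

1.23


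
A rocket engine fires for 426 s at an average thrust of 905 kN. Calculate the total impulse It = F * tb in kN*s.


It = 905 * 426 = 385530 kN*s

385530 kN*s


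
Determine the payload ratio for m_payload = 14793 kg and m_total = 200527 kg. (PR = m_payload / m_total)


PR = 14793 / 200527 = 0.0738

0.0738


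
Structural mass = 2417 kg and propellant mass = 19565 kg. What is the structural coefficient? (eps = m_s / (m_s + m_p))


eps = 2417 / (2417 + 19565) = 0.11

0.11


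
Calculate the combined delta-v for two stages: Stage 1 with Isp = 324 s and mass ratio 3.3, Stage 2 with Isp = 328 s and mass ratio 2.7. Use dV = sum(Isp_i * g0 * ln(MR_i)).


dV1 = 324 * 9.81 * ln(3.3) = 3794.8 m/s
dV2 = 328 * 9.81 * ln(2.7) = 3196.0 m/s
Total dV = 3794.8 + 3196.0 = 6990.8 m/s ~ 6991 m/s

6991 m/s


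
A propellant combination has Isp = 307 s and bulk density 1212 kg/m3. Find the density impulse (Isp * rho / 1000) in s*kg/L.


rho*Isp = 307 * 1212 / 1000 = 372 s*kg/L

372 s*kg/L


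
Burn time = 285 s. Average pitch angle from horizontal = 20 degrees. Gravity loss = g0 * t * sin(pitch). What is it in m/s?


GL = 9.81 * 285 * sin(20 deg) = 956 m/s

956 m/s
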